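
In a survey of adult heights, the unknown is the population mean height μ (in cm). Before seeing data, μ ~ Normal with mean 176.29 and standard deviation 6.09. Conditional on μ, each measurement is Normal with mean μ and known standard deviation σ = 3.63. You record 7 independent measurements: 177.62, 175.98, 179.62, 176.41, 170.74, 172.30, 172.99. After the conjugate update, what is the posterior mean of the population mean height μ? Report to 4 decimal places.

175.1520

For Normal data with known variance σ², a Normal(μ₀, σ₀²) prior on μ is conjugate. Posterior precision = 1/σ₀² + n/σ²; posterior mean is the precision-weighted average of μ₀ and x̄.
Σxᵢ = 177.62 + 175.98 + 179.62 + 176.41 + 170.74 + 172.30 + 172.99 = 1225.66, so n·x̄ = 1225.66.
σ₀² = 6.09² = 37.0881, σ² = 3.63² = 13.1769; σ² + n·σ₀² = 13.1769 + 7·37.0881 = 272.7936.
Posterior mean = (μ₀/σ₀² + n·x̄/σ²)/(1/σ₀² + n/σ²) = (σ²·μ₀ + σ₀²·n·x̄)/(σ² + n·σ₀²) = (13.1769·176.29 + 37.0881·1225.66)/272.7936 = 47780.356347/272.7936 = 175.1520.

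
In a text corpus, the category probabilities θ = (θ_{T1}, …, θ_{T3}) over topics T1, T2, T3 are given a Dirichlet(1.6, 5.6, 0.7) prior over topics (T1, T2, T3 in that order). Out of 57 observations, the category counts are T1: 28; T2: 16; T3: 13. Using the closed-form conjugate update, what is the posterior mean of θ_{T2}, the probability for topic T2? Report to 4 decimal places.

The Dirichlet prior is conjugate to the Multinomial likelihood: each posterior αⱼ = prior αⱼ + observed count nⱼ.
Posterior concentration: (29.6, 21.6, 13.7), total = 64.9.
E[θ_{T2}|data] = α_{T2}/Σα = 21.6/64.9 = 0.3328.

0.3328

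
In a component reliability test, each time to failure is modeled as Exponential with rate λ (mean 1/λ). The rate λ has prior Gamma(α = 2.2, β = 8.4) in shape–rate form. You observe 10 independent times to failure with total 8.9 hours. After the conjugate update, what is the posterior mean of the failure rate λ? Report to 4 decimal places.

With a Gamma(shape α, rate β) prior on the exponential rate λ, the posterior after n observations with total T = Σxᵢ is Gamma(α+n, β+T).
Posterior: Gamma(2.2+10, 8.4+8.9) = Gamma(12.2, 17.3).
Posterior mean of λ = α/β = 12.2/17.3 = 0.7052.

0.7052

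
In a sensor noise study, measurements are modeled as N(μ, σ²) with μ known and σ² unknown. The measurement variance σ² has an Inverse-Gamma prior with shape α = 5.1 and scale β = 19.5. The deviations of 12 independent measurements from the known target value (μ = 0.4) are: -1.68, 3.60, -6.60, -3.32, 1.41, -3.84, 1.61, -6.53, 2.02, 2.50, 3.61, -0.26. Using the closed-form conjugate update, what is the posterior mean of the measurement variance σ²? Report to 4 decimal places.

With known mean μ and an Inverse-Gamma(α, β) prior on σ², the Normal likelihood is conjugate: posterior is Inv-Gamma(α + n/2, β + Σ(xᵢ−μ)²/2).
Σ(xᵢ−μ)² = (-1.68)² + (3.60)² + (-6.60)² + (-3.32)² + (1.41)² + (-3.84)² + (1.61)² + (-6.53)² + (2.02)² + (2.50)² + (3.61)² + (-0.26)² = 155.7616.
Posterior: Inv-Gamma(5.1 + 12/2, 19.5 + 155.7616/2) = Inv-Gamma(11.10, 97.38080).
E[σ²|data] = β/(α−1) = 97.38080/10.10 = 9.6417.

9.6417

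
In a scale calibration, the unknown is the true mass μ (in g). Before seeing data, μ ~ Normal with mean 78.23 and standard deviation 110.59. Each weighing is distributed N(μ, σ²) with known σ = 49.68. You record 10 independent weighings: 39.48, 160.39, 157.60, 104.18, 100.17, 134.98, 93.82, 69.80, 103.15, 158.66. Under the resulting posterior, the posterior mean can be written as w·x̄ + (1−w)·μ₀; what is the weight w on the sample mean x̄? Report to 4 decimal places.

For Normal data with known variance σ², a Normal(μ₀, σ₀²) prior on μ is conjugate. Posterior precision = 1/σ₀² + n/σ²; posterior mean is the precision-weighted average of μ₀ and x̄.
σ₀² = 110.59² = 12230.1481, σ² = 49.68² = 2468.1024. Prior precision 1/σ₀² = 1/12230.1481; data precision n/σ² = 10/2468.1024.
w = (n/σ²)/(1/σ₀² + n/σ²) = n·σ₀²/(σ² + n·σ₀²) = 10·12230.1481/(2468.1024 + 10·12230.1481) = 122301.481/124769.5834 = 0.9802.

0.9802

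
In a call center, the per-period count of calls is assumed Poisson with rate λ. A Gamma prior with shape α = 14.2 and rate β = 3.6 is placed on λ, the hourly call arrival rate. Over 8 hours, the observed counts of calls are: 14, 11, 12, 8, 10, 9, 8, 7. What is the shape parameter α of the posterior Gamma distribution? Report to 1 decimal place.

93.2

With a Gamma(shape α, rate β) prior, the Poisson likelihood is conjugate: the posterior is Gamma(α + ΣXᵢ, β + n).
Sum of counts S = 79 over n = 8 hours.
Posterior: Gamma(α+S, β+n) = Gamma(14.2+79, 3.6+8) = Gamma(93.2, 11.6).
Posterior α = 93.2.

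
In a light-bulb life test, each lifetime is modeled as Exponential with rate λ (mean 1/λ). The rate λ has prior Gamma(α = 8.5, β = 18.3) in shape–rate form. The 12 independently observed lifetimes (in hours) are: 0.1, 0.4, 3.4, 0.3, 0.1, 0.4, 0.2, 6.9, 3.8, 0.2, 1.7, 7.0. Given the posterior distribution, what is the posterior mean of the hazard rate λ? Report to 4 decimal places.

With a Gamma(shape α, rate β) prior on the exponential rate λ, the posterior after n observations with total T = Σxᵢ is Gamma(α+n, β+T).
Sum of observations T = 24.5 hours; n = 12.
Posterior: Gamma(8.5+12, 18.3+24.5) = Gamma(20.5, 42.8).
Posterior mean of λ = α/β = 20.5/42.8 = 0.4790.

0.4790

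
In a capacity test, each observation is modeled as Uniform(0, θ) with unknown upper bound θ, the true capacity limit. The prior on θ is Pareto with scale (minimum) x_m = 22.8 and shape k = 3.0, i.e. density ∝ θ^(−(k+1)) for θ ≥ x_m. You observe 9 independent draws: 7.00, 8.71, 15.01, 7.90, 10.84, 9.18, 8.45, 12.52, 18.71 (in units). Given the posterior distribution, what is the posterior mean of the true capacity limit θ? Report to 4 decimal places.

24.8727

A Pareto(scale x_m, shape k) prior on the upper bound θ of Uniform(0, θ) is conjugate: posterior is Pareto(max(x_m, max xᵢ), k + n).
Sample maximum = 18.71; prior scale x_m = 22.8 → posterior scale = max = 22.80.
Posterior shape = 3.0 + 9 = 12.0.
E[θ|data] = k·x_m/(k−1) = 12.0·22.80/11.0 = 24.8727.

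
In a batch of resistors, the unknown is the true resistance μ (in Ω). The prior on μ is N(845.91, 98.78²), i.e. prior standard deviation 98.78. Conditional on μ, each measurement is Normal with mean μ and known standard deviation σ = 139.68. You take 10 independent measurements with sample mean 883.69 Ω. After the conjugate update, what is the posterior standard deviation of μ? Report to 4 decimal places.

40.3229

For Normal data with known variance σ², a Normal(μ₀, σ₀²) prior on μ is conjugate. Posterior precision = 1/σ₀² + n/σ²; posterior mean is the precision-weighted average of μ₀ and x̄.
σ₀² = 98.78² = 9757.4884, σ² = 139.68² = 19510.5024; σ² + n·σ₀² = 19510.5024 + 10·9757.4884 = 117085.3864.
Posterior precision = 1/σ₀² + n/σ² = 1/9757.4884 + 10/19510.5024 = (σ² + n·σ₀²)/(σ₀²σ²) = 117085.3864/(9757.4884·19510.5024); posterior variance σₙ² = σ₀²σ²/(σ² + n·σ₀²) = 9757.4884·19510.5024/117085.3864 = 1625.937333.
Posterior SD = √σₙ² = √(9757.4884·19510.5024/117085.3864) = 40.3229.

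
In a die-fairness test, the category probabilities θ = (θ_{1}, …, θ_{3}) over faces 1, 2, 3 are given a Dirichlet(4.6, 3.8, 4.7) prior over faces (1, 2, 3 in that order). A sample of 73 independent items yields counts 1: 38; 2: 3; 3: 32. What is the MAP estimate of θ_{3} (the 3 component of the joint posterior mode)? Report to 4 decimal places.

0.4296

The Dirichlet prior is conjugate to the Multinomial likelihood: each posterior αⱼ = prior αⱼ + observed count nⱼ.
Posterior concentration: (42.6, 6.8, 36.7), total = 86.1.
Joint mode component: (α_{3}−1)/(Σα−K) = 35.7/83.1 = 0.4296.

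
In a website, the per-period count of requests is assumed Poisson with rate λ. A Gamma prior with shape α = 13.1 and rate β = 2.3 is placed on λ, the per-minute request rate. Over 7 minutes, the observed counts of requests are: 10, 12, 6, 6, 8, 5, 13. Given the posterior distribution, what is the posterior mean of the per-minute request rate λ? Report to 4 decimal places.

With a Gamma(shape α, rate β) prior, the Poisson likelihood is conjugate: the posterior is Gamma(α + ΣXᵢ, β + n).
Sum of counts S = 60 over n = 7 minutes.
Posterior: Gamma(α+S, β+n) = Gamma(13.1+60, 2.3+7) = Gamma(73.1, 9.3).
Posterior mean = α/β = 73.1/9.3 = 7.8602.

7.8602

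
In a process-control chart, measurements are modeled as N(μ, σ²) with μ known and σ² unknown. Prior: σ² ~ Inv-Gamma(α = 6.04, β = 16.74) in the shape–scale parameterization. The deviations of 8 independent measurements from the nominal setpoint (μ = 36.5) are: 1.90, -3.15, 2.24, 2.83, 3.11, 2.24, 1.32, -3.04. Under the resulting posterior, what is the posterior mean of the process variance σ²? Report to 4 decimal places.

4.7407

With known mean μ and an Inverse-Gamma(α, β) prior on σ², the Normal likelihood is conjugate: posterior is Inv-Gamma(α + n/2, β + Σ(xᵢ−μ)²/2).
Σ(xᵢ−μ)² = (1.90)² + (-3.15)² + (2.24)² + (2.83)² + (3.11)² + (2.24)² + (1.32)² + (-3.04)² = 52.2327.
Posterior: Inv-Gamma(6.04 + 8/2, 16.74 + 52.2327/2) = Inv-Gamma(10.04, 42.85635).
E[σ²|data] = β/(α−1) = 42.85635/9.04 = 4.7407.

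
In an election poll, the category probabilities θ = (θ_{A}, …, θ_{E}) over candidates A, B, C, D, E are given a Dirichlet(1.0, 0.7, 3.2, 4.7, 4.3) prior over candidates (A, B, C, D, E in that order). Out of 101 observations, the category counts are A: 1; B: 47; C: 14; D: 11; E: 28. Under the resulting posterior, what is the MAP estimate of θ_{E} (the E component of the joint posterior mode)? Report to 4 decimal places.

0.2848

The Dirichlet prior is conjugate to the Multinomial likelihood: each posterior αⱼ = prior αⱼ + observed count nⱼ.
Posterior concentration: (2.0, 47.7, 17.2, 15.7, 32.3), total = 114.9.
Joint mode component: (α_{E}−1)/(Σα−K) = 31.3/109.9 = 0.2848.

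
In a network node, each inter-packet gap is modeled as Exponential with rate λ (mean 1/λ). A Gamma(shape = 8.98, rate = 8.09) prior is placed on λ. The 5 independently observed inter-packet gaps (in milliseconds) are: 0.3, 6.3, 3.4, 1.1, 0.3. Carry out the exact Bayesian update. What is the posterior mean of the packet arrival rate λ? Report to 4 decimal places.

0.7173

With a Gamma(shape α, rate β) prior on the exponential rate λ, the posterior after n observations with total T = Σxᵢ is Gamma(α+n, β+T).
Sum of observations T = 11.4 milliseconds; n = 5.
Posterior: Gamma(8.98+5, 8.09+11.4) = Gamma(13.98, 19.49).
Posterior mean of λ = α/β = 13.98/19.49 = 0.7173.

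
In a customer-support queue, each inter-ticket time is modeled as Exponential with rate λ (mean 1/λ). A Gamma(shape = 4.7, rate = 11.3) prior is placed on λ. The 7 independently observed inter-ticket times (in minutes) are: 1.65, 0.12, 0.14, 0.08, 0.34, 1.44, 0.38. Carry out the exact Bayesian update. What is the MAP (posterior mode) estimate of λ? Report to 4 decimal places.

0.6926

With a Gamma(shape α, rate β) prior on the exponential rate λ, the posterior after n observations with total T = Σxᵢ is Gamma(α+n, β+T).
Sum of observations T = 4.15 minutes; n = 7.
Posterior: Gamma(4.7+7, 11.3+4.15) = Gamma(11.7, 15.45).
Mode = (α−1)/β = 0.6926.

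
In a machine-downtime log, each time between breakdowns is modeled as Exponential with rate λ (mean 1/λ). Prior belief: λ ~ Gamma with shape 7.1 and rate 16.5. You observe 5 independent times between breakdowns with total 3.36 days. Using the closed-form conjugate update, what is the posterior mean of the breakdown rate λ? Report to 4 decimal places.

0.6093

With a Gamma(shape α, rate β) prior on the exponential rate λ, the posterior after n observations with total T = Σxᵢ is Gamma(α+n, β+T).
Posterior: Gamma(7.1+5, 16.5+3.36) = Gamma(12.1, 19.86).
Posterior mean of λ = α/β = 12.1/19.86 = 0.6093.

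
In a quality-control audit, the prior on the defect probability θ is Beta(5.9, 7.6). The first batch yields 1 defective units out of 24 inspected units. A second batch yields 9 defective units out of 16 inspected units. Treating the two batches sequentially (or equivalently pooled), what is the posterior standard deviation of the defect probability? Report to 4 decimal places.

0.0619

The Beta prior is conjugate to a Binomial/Bernoulli likelihood; the update adds successes to α and failures to β.
After batch 1: Beta(5.9+1, 7.6+23) = Beta(6.9, 30.6).
After batch 2: Beta(6.9+9, 30.6+7) = Beta(15.9, 37.6).
Var = αβ/((α+β)²(α+β+1)) = 15.9·37.6/(53.5²·54.5) = 0.00383249; SD = √0.00383249 = 0.0619.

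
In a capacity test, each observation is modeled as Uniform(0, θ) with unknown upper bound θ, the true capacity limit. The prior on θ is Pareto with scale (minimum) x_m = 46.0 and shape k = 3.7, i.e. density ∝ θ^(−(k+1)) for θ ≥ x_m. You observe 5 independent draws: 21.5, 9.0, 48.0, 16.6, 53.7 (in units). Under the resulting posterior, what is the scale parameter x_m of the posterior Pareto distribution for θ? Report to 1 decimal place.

53.7

A Pareto(scale x_m, shape k) prior on the upper bound θ of Uniform(0, θ) is conjugate: posterior is Pareto(max(x_m, max xᵢ), k + n).
Sample maximum = 53.7; prior scale x_m = 46.0 → posterior scale = max = 53.7.
Posterior shape = 3.7 + 5 = 8.7.
Posterior scale x_m = 53.7.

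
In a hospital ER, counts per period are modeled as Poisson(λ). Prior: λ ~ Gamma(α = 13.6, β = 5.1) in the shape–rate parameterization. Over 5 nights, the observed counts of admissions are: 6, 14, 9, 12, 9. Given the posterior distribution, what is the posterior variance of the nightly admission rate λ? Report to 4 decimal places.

With a Gamma(shape α, rate β) prior, the Poisson likelihood is conjugate: the posterior is Gamma(α + ΣXᵢ, β + n).
Sum of counts S = 50 over n = 5 nights.
Posterior: Gamma(α+S, β+n) = Gamma(13.6+50, 5.1+5) = Gamma(63.6, 10.1).
Var = α/β² = 63.6/10.1² = 0.6235.

0.6235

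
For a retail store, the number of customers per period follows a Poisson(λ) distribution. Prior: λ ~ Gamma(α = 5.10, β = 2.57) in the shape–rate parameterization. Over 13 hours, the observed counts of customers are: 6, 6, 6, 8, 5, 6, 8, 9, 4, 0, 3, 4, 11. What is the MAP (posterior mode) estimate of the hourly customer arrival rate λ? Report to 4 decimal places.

5.1445

With a Gamma(shape α, rate β) prior, the Poisson likelihood is conjugate: the posterior is Gamma(α + ΣXᵢ, β + n).
Sum of counts S = 76 over n = 13 hours.
Posterior: Gamma(α+S, β+n) = Gamma(5.10+76, 2.57+13) = Gamma(81.10, 15.57).
Mode of Gamma(α,β) for α≥1 is (α−1)/β = 80.10/15.57 = 5.1445.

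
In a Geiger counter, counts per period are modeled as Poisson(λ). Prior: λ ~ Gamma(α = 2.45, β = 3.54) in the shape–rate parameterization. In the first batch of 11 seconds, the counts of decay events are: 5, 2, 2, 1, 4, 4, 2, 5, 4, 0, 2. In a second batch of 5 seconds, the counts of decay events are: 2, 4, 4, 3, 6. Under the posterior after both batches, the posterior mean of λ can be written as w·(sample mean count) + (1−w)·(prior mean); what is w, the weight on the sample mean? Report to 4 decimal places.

0.8188

With a Gamma(shape α, rate β) prior, the Poisson likelihood is conjugate: the posterior is Gamma(α + ΣXᵢ, β + n).
Total number of seconds: n = 11 + 5 = 16.
Posterior mean = (α₀+S)/(β₀+n) = [n/(β₀+n)]·(S/n) + [β₀/(β₀+n)]·(α₀/β₀), so only n and β₀ enter the weight.
Weight on data w = n/(β₀+n) = 16/(3.54+16) = 16/19.54 = 0.8188.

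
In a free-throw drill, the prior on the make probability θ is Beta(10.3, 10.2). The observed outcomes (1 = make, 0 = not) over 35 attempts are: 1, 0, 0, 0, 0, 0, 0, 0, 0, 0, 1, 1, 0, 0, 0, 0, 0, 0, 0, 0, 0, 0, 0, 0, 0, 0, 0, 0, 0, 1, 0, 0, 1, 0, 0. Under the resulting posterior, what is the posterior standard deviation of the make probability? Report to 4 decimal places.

0.0594

The Beta prior is conjugate to a Binomial/Bernoulli likelihood; the update adds successes to α and failures to β.
Posterior: Beta(α+k, β+n−k) = Beta(10.3+5, 10.2+30) = Beta(15.3, 40.2).
Var = αβ/((α+β)²(α+β+1)) = 15.3·40.2/(55.5²·56.5) = 0.00353413; SD = √0.00353413 = 0.0594.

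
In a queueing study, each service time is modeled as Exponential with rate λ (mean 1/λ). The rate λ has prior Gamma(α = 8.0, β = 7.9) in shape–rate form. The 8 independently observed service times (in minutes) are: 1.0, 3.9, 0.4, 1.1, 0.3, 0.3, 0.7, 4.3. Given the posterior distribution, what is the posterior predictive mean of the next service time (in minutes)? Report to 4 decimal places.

With a Gamma(shape α, rate β) prior on the exponential rate λ, the posterior after n observations with total T = Σxᵢ is Gamma(α+n, β+T).
Sum of observations T = 12.0 minutes; n = 8.
Posterior: Gamma(8.0+8, 7.9+12.0) = Gamma(16.0, 19.9).
The predictive distribution for the next observation is Lomax; its mean is β/(α−1) = 19.9/15.0 = 1.3267.

1.3267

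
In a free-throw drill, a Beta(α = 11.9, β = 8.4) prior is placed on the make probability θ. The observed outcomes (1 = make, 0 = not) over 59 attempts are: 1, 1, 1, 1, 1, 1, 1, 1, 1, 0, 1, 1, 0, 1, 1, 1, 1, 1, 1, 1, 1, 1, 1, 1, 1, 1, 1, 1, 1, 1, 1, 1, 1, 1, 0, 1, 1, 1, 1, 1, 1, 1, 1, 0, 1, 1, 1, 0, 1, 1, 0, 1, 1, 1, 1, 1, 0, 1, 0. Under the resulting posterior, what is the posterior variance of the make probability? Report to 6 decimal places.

0.002043

The Beta prior is conjugate to a Binomial/Bernoulli likelihood; the update adds successes to α and failures to β.
Posterior: Beta(α+k, β+n−k) = Beta(11.9+51, 8.4+8) = Beta(62.9, 16.4).
Var = αβ/((α+β)²(α+β+1)) = 62.9·16.4/(79.3²·80.3) = 0.002043.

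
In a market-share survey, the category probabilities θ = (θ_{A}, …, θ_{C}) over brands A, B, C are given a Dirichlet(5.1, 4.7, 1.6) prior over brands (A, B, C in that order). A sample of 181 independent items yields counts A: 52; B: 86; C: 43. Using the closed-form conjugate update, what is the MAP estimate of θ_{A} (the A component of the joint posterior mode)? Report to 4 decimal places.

The Dirichlet prior is conjugate to the Multinomial likelihood: each posterior αⱼ = prior αⱼ + observed count nⱼ.
Posterior concentration: (57.1, 90.7, 44.6), total = 192.4.
Joint mode component: (α_{A}−1)/(Σα−K) = 56.1/189.4 = 0.2962.

0.2962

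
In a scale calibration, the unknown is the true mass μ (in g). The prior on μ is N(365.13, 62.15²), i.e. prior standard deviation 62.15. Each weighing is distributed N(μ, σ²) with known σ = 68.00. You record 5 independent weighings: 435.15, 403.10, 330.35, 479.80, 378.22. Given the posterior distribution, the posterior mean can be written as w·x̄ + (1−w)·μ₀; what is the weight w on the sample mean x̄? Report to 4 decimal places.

For Normal data with known variance σ², a Normal(μ₀, σ₀²) prior on μ is conjugate. Posterior precision = 1/σ₀² + n/σ²; posterior mean is the precision-weighted average of μ₀ and x̄.
σ₀² = 62.15² = 3862.6225, σ² = 68.00² = 4624. Prior precision 1/σ₀² = 1/3862.6225; data precision n/σ² = 5/4624.
w = (n/σ²)/(1/σ₀² + n/σ²) = n·σ₀²/(σ² + n·σ₀²) = 5·3862.6225/(4624 + 5·3862.6225) = 19313.1125/23937.1125 = 0.8068.

0.8068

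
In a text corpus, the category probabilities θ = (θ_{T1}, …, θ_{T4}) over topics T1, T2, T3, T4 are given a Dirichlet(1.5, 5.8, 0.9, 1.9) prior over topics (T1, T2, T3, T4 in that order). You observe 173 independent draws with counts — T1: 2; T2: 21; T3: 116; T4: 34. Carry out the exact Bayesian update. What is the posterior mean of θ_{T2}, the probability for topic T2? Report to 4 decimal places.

The Dirichlet prior is conjugate to the Multinomial likelihood: each posterior αⱼ = prior αⱼ + observed count nⱼ.
Posterior concentration: (3.5, 26.8, 116.9, 35.9), total = 183.1.
E[θ_{T2}|data] = α_{T2}/Σα = 26.8/183.1 = 0.1464.

0.1464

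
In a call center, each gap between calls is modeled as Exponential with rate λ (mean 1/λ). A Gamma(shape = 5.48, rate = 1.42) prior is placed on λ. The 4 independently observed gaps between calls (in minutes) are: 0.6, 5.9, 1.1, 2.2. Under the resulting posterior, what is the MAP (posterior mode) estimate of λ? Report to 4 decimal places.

0.7558

With a Gamma(shape α, rate β) prior on the exponential rate λ, the posterior after n observations with total T = Σxᵢ is Gamma(α+n, β+T).
Sum of observations T = 9.8 minutes; n = 4.
Posterior: Gamma(5.48+4, 1.42+9.8) = Gamma(9.48, 11.22).
Mode = (α−1)/β = 0.7558.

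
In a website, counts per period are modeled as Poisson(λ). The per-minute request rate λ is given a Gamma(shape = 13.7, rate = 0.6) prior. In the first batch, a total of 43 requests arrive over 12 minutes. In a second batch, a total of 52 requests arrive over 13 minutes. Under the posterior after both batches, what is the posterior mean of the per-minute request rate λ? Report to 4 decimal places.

4.2461

With a Gamma(shape α, rate β) prior, the Poisson likelihood is conjugate: the posterior is Gamma(α + ΣXᵢ, β + n).
After batch 1: Gamma(α+S, β+n) = Gamma(13.7+43, 0.6+12) = Gamma(56.7, 12.6).
After batch 2: Gamma(α+S, β+n) = Gamma(56.7+52, 12.6+13) = Gamma(108.7, 25.6).
Posterior mean = α/β = 108.7/25.6 = 4.2461.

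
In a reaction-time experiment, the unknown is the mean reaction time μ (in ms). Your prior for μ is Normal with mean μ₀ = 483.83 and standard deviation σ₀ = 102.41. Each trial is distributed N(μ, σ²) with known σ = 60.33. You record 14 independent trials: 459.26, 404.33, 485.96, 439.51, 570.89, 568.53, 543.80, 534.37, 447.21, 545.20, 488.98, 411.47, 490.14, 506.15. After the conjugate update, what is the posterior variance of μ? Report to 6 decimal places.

For Normal data with known variance σ², a Normal(μ₀, σ₀²) prior on μ is conjugate. Posterior precision = 1/σ₀² + n/σ²; posterior mean is the precision-weighted average of μ₀ and x̄.
σ₀² = 102.41² = 10487.8081, σ² = 60.33² = 3639.7089; σ² + n·σ₀² = 3639.7089 + 14·10487.8081 = 150469.0223.
Posterior precision = 1/σ₀² + n/σ² = 1/10487.8081 + 14/3639.7089 = (σ² + n·σ₀²)/(σ₀²σ²) = 150469.0223/(10487.8081·3639.7089); posterior variance σₙ² = σ₀²σ²/(σ² + n·σ₀²) = 10487.8081·3639.7089/150469.0223 = 253.690546.

253.690546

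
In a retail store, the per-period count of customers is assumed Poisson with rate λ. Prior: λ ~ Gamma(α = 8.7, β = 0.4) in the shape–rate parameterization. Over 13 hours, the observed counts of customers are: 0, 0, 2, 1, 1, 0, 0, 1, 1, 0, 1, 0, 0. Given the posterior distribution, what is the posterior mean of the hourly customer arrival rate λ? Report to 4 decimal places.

With a Gamma(shape α, rate β) prior, the Poisson likelihood is conjugate: the posterior is Gamma(α + ΣXᵢ, β + n).
Sum of counts S = 7 over n = 13 hours.
Posterior: Gamma(α+S, β+n) = Gamma(8.7+7, 0.4+13) = Gamma(15.7, 13.4).
Posterior mean = α/β = 15.7/13.4 = 1.1716.

1.1716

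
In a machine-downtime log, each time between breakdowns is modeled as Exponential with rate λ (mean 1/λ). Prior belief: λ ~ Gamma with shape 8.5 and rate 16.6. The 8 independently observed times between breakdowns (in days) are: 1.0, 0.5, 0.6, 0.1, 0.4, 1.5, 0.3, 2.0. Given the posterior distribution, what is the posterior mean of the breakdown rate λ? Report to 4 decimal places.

With a Gamma(shape α, rate β) prior on the exponential rate λ, the posterior after n observations with total T = Σxᵢ is Gamma(α+n, β+T).
Sum of observations T = 6.4 days; n = 8.
Posterior: Gamma(8.5+8, 16.6+6.4) = Gamma(16.5, 23.0).
Posterior mean of λ = α/β = 16.5/23.0 = 0.7174.

0.7174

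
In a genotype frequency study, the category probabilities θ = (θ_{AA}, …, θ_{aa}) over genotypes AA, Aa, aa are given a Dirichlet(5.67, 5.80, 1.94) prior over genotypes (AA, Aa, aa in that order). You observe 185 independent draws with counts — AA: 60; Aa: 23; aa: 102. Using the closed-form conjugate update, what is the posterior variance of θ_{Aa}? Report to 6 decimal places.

The Dirichlet prior is conjugate to the Multinomial likelihood: each posterior αⱼ = prior αⱼ + observed count nⱼ.
Posterior concentration: (65.67, 28.80, 103.94), total = 198.41.
Var[θ_j] = α_j(Σα−α_j)/((Σα)²(Σα+1)) = 28.80·169.61/(198.41²·199.41) = 0.000622.

0.000622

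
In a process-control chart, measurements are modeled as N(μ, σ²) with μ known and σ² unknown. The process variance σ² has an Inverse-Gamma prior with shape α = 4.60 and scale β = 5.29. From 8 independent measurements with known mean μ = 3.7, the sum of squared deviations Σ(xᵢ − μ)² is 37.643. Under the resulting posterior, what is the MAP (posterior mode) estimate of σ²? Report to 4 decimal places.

2.5116

With known mean μ and an Inverse-Gamma(α, β) prior on σ², the Normal likelihood is conjugate: posterior is Inv-Gamma(α + n/2, β + Σ(xᵢ−μ)²/2).
Posterior: Inv-Gamma(4.60 + 8/2, 5.29 + 37.643/2) = Inv-Gamma(8.60, 24.1115).
Mode = β/(α+1) = 24.1115/9.60 = 2.5116.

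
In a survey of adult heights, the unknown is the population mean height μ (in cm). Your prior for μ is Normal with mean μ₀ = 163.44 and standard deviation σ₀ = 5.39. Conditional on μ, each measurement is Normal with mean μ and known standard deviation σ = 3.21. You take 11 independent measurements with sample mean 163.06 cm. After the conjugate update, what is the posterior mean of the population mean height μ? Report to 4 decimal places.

163.0719

For Normal data with known variance σ², a Normal(μ₀, σ₀²) prior on μ is conjugate. Posterior precision = 1/σ₀² + n/σ²; posterior mean is the precision-weighted average of μ₀ and x̄.
n·x̄ = 11·163.06 = 1793.66.
σ₀² = 5.39² = 29.0521, σ² = 3.21² = 10.3041; σ² + n·σ₀² = 10.3041 + 11·29.0521 = 329.8772.
Posterior mean = (μ₀/σ₀² + n·x̄/σ²)/(1/σ₀² + n/σ²) = (σ²·μ₀ + σ₀²·n·x̄)/(σ² + n·σ₀²) = (10.3041·163.44 + 29.0521·1793.66)/329.8772 = 53793.69179/329.8772 = 163.0719.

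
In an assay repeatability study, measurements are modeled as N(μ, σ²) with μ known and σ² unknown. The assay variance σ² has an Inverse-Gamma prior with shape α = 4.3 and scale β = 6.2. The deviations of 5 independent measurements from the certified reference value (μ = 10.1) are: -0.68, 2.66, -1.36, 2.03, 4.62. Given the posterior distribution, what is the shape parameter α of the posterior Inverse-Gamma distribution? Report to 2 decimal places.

6.80

With known mean μ and an Inverse-Gamma(α, β) prior on σ², the Normal likelihood is conjugate: posterior is Inv-Gamma(α + n/2, β + Σ(xᵢ−μ)²/2).
Σ(xᵢ−μ)² = (-0.68)² + (2.66)² + (-1.36)² + (2.03)² + (4.62)² = 34.8529.
Posterior: Inv-Gamma(4.3 + 5/2, 6.2 + 34.8529/2) = Inv-Gamma(6.80, 23.62645).
Posterior α = 6.80.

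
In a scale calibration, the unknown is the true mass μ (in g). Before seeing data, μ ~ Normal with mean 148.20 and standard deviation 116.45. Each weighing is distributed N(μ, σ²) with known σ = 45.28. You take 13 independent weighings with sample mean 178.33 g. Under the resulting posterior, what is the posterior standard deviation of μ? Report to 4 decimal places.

For Normal data with known variance σ², a Normal(μ₀, σ₀²) prior on μ is conjugate. Posterior precision = 1/σ₀² + n/σ²; posterior mean is the precision-weighted average of μ₀ and x̄.
σ₀² = 116.45² = 13560.6025, σ² = 45.28² = 2050.2784; σ² + n·σ₀² = 2050.2784 + 13·13560.6025 = 178338.1109.
Posterior precision = 1/σ₀² + n/σ² = 1/13560.6025 + 13/2050.2784 = (σ² + n·σ₀²)/(σ₀²σ²) = 178338.1109/(13560.6025·2050.2784); posterior variance σₙ² = σ₀²σ²/(σ² + n·σ₀²) = 13560.6025·2050.2784/178338.1109 = 155.900555.
Posterior SD = √σₙ² = √(13560.6025·2050.2784/178338.1109) = 12.4860.

12.4860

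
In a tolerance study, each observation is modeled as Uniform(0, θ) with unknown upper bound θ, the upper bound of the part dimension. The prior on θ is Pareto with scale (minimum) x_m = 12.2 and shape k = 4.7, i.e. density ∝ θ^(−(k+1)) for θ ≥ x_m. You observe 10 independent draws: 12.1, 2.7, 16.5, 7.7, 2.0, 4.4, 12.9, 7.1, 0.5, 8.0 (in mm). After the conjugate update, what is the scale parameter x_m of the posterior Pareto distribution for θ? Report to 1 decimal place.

16.5

A Pareto(scale x_m, shape k) prior on the upper bound θ of Uniform(0, θ) is conjugate: posterior is Pareto(max(x_m, max xᵢ), k + n).
Sample maximum = 16.5; prior scale x_m = 12.2 → posterior scale = max = 16.5.
Posterior shape = 4.7 + 10 = 14.7.
Posterior scale x_m = 16.5.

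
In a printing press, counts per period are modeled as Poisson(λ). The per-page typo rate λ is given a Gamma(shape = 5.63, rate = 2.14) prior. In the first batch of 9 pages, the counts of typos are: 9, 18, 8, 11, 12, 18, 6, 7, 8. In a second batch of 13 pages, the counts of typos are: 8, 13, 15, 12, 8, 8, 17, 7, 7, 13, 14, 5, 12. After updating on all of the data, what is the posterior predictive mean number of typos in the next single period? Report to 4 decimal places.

With a Gamma(shape α, rate β) prior, the Poisson likelihood is conjugate: the posterior is Gamma(α + ΣXᵢ, β + n).
Batch 1: sum of counts S = 97 over n = 9 pages.
After batch 1: Gamma(α+S, β+n) = Gamma(5.63+97, 2.14+9) = Gamma(102.63, 11.14).
Batch 2: sum of counts S = 139 over n = 13 pages.
After batch 2: Gamma(α+S, β+n) = Gamma(102.63+139, 11.14+13) = Gamma(241.63, 24.14).
The predictive distribution for one future period is NegBinom with mean α/β = 10.0095.

10.0095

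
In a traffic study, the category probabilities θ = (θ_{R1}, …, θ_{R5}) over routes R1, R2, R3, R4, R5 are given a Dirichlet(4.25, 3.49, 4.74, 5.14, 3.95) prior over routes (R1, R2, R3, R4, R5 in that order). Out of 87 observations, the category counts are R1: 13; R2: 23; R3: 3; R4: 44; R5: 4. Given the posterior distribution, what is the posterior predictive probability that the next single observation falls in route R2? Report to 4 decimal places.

The Dirichlet prior is conjugate to the Multinomial likelihood: each posterior αⱼ = prior αⱼ + observed count nⱼ.
Posterior concentration: (17.25, 26.49, 7.74, 49.14, 7.95), total = 108.57.
P(next = R2 | data) = α_{R2}/Σα = 0.2440.

0.2440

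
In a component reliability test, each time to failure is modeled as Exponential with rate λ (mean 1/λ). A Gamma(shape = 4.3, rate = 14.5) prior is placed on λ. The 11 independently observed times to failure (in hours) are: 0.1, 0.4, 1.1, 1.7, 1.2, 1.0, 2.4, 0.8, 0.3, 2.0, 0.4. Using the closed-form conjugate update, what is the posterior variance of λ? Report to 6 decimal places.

0.022808

With a Gamma(shape α, rate β) prior on the exponential rate λ, the posterior after n observations with total T = Σxᵢ is Gamma(α+n, β+T).
Sum of observations T = 11.4 hours; n = 11.
Posterior: Gamma(4.3+11, 14.5+11.4) = Gamma(15.3, 25.9).
Var = α/β² = 0.022808.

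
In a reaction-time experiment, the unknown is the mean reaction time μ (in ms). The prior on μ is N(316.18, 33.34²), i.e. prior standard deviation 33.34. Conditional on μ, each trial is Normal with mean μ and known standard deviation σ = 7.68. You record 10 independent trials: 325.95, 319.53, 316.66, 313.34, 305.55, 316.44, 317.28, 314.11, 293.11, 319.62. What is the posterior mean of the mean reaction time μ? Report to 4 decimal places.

For Normal data with known variance σ², a Normal(μ₀, σ₀²) prior on μ is conjugate. Posterior precision = 1/σ₀² + n/σ²; posterior mean is the precision-weighted average of μ₀ and x̄.
Σxᵢ = 325.95 + 319.53 + 316.66 + 313.34 + 305.55 + 316.44 + 317.28 + 314.11 + 293.11 + 319.62 = 3141.59, so n·x̄ = 3141.59.
σ₀² = 33.34² = 1111.5556, σ² = 7.68² = 58.9824; σ² + n·σ₀² = 58.9824 + 10·1111.5556 = 11174.5384.
Posterior mean = (μ₀/σ₀² + n·x̄/σ²)/(1/σ₀² + n/σ²) = (σ²·μ₀ + σ₀²·n·x̄)/(σ² + n·σ₀²) = (58.9824·316.18 + 1111.5556·3141.59)/11174.5384 = 3510701.012636/11174.5384 = 314.1697.

314.1697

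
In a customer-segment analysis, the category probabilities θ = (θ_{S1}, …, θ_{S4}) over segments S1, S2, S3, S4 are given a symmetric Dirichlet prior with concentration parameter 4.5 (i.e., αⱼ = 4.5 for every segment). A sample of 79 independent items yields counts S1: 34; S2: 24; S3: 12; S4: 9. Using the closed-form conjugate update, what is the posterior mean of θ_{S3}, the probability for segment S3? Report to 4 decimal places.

The Dirichlet prior is conjugate to the Multinomial likelihood: each posterior αⱼ = prior αⱼ + observed count nⱼ.
Posterior concentration: (38.5, 28.5, 16.5, 13.5), total = 97.0.
E[θ_{S3}|data] = α_{S3}/Σα = 16.5/97.0 = 0.1701.

0.1701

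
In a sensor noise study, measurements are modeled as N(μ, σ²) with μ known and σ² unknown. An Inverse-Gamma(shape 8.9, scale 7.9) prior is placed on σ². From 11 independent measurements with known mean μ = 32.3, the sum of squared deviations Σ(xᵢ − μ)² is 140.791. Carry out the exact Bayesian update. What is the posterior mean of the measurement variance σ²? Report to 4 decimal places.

With known mean μ and an Inverse-Gamma(α, β) prior on σ², the Normal likelihood is conjugate: posterior is Inv-Gamma(α + n/2, β + Σ(xᵢ−μ)²/2).
Posterior: Inv-Gamma(8.9 + 11/2, 7.9 + 140.791/2) = Inv-Gamma(14.40, 78.2955).
E[σ²|data] = β/(α−1) = 78.2955/13.40 = 5.8429.

5.8429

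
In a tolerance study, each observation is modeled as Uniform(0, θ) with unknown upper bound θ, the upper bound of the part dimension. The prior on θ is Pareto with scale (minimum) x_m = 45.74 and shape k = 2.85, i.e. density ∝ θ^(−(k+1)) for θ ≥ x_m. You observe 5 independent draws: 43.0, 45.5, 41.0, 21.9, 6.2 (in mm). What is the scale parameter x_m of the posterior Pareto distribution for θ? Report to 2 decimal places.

A Pareto(scale x_m, shape k) prior on the upper bound θ of Uniform(0, θ) is conjugate: posterior is Pareto(max(x_m, max xᵢ), k + n).
Sample maximum = 45.5; prior scale x_m = 45.74 → posterior scale = max = 45.74.
Posterior shape = 2.85 + 5 = 7.85.
Posterior scale x_m = 45.74.

45.74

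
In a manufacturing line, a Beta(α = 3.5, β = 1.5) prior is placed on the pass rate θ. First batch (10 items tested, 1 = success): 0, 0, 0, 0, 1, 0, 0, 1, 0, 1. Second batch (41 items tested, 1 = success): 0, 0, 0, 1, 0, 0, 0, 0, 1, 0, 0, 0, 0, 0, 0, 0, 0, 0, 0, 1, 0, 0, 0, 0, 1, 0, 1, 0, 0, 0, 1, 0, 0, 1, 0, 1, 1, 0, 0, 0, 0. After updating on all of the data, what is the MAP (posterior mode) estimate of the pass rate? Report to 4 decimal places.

0.2685

The Beta prior is conjugate to a Binomial/Bernoulli likelihood; the update adds successes to α and failures to β.
After batch 1: Beta(3.5+3, 1.5+7) = Beta(6.5, 8.5).
After batch 2: Beta(6.5+9, 8.5+32) = Beta(15.5, 40.5).
Mode of Beta(a,b) for a,b>1 is (a−1)/(a+b−2) = 14.5/54.0 = 0.2685.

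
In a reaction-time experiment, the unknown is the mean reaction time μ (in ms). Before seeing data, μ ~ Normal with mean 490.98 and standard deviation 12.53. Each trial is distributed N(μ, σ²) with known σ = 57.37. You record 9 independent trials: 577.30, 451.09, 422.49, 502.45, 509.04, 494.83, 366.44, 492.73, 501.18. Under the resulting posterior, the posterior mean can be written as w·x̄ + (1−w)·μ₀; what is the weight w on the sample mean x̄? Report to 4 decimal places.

0.3004

For Normal data with known variance σ², a Normal(μ₀, σ₀²) prior on μ is conjugate. Posterior precision = 1/σ₀² + n/σ²; posterior mean is the precision-weighted average of μ₀ and x̄.
σ₀² = 12.53² = 157.0009, σ² = 57.37² = 3291.3169. Prior precision 1/σ₀² = 1/157.0009; data precision n/σ² = 9/3291.3169.
w = (n/σ²)/(1/σ₀² + n/σ²) = n·σ₀²/(σ² + n·σ₀²) = 9·157.0009/(3291.3169 + 9·157.0009) = 1413.0081/4704.325 = 0.3004.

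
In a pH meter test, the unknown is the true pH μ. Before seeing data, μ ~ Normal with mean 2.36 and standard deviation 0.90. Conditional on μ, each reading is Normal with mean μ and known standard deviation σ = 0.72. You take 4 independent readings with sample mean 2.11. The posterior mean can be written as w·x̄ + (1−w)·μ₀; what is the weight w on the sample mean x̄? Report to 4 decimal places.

For Normal data with known variance σ², a Normal(μ₀, σ₀²) prior on μ is conjugate. Posterior precision = 1/σ₀² + n/σ²; posterior mean is the precision-weighted average of μ₀ and x̄.
σ₀² = 0.90² = 0.81, σ² = 0.72² = 0.5184. Prior precision 1/σ₀² = 1/0.81; data precision n/σ² = 4/0.5184.
w = (n/σ²)/(1/σ₀² + n/σ²) = n·σ₀²/(σ² + n·σ₀²) = 4·0.81/(0.5184 + 4·0.81) = 3.24/3.7584 = 0.8621.

0.8621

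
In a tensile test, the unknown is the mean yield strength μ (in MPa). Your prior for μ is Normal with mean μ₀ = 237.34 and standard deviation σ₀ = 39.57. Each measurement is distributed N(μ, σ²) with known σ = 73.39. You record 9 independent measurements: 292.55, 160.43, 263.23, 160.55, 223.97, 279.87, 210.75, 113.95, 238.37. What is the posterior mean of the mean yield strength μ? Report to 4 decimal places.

221.8744

For Normal data with known variance σ², a Normal(μ₀, σ₀²) prior on μ is conjugate. Posterior precision = 1/σ₀² + n/σ²; posterior mean is the precision-weighted average of μ₀ and x̄.
Σxᵢ = 292.55 + 160.43 + 263.23 + 160.55 + 223.97 + 279.87 + 210.75 + 113.95 + 238.37 = 1943.67, so n·x̄ = 1943.67.
σ₀² = 39.57² = 1565.7849, σ² = 73.39² = 5386.0921; σ² + n·σ₀² = 5386.0921 + 9·1565.7849 = 19478.1562.
Posterior mean = (μ₀/σ₀² + n·x̄/σ²)/(1/σ₀² + n/σ²) = (σ²·μ₀ + σ₀²·n·x̄)/(σ² + n·σ₀²) = (5386.0921·237.34 + 1565.7849·1943.67)/19478.1562 = 4321704.235597/19478.1562 = 221.8744.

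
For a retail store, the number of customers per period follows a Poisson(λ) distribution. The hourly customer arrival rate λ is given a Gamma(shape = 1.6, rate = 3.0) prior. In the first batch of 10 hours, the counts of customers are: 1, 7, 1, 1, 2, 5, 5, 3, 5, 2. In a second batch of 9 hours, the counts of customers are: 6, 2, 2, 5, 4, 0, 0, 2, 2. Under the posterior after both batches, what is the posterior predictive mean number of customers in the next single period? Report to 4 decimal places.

2.5727

With a Gamma(shape α, rate β) prior, the Poisson likelihood is conjugate: the posterior is Gamma(α + ΣXᵢ, β + n).
Batch 1: sum of counts S = 32 over n = 10 hours.
After batch 1: Gamma(α+S, β+n) = Gamma(1.6+32, 3.0+10) = Gamma(33.6, 13.0).
Batch 2: sum of counts S = 23 over n = 9 hours.
After batch 2: Gamma(α+S, β+n) = Gamma(33.6+23, 13.0+9) = Gamma(56.6, 22.0).
The predictive distribution for one future period is NegBinom with mean α/β = 2.5727.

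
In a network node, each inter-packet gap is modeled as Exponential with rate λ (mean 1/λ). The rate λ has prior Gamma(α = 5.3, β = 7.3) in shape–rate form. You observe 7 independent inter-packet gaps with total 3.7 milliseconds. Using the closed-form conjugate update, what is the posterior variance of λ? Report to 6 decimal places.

With a Gamma(shape α, rate β) prior on the exponential rate λ, the posterior after n observations with total T = Σxᵢ is Gamma(α+n, β+T).
Posterior: Gamma(5.3+7, 7.3+3.7) = Gamma(12.3, 11.0).
Var = α/β² = 0.101653.

0.101653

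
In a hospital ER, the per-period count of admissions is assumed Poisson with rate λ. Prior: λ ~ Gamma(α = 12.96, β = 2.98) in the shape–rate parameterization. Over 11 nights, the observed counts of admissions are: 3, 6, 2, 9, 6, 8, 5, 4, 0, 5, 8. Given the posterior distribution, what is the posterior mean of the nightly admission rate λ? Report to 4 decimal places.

With a Gamma(shape α, rate β) prior, the Poisson likelihood is conjugate: the posterior is Gamma(α + ΣXᵢ, β + n).
Sum of counts S = 56 over n = 11 nights.
Posterior: Gamma(α+S, β+n) = Gamma(12.96+56, 2.98+11) = Gamma(68.96, 13.98).
Posterior mean = α/β = 68.96/13.98 = 4.9328.

4.9328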